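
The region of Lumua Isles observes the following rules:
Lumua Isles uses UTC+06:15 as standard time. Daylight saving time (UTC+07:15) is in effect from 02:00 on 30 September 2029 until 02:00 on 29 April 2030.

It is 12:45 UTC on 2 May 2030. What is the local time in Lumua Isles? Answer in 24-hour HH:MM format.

19:00

At the standard offset (UTC+06:15), 12:45 UTC + 6h15m = 19:00 Lumua Isles standard time.
The standard-time date in Lumua Isles, 2 May 2030, does not fall between 30 September 2029 and 29 April 2030, so daylight saving is not in effect and Lumua Isles is at UTC+06:15.
12:45 UTC + 6h15m = 19:00 local.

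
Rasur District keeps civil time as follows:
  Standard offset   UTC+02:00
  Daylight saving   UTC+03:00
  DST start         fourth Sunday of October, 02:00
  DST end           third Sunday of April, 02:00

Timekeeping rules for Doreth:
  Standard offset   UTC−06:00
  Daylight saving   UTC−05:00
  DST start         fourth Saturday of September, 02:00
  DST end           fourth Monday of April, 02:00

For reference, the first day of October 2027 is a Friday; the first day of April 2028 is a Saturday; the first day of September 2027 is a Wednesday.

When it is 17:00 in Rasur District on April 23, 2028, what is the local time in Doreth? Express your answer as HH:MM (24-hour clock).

10:00

1 October 2027 is a Friday, so the first Sunday is October 3 and the fourth is October 24.
1 April 2028 is a Saturday, so the first Sunday is April 2 and the third is April 16.
Daylight saving runs 24 October 2027 – 16 April 2028; April 23, 2028 is outside that window, so Rasur District is on standard time at UTC+02:00.
17:00 Rasur District − 2h = 15:00 UTC.
1 September 2027 is a Wednesday, so the first Saturday is September 4 and the fourth is September 25.
1 April 2028 is a Saturday, so the first Monday is April 3 and the fourth is April 24.
At the standard offset (UTC−06:00), 15:00 UTC − 6h = 09:00 Doreth standard time.
The standard-time date in Doreth, April 23, 2028, falls between 25 September 2027 and 24 April 2028, so daylight saving is in effect and Doreth is at UTC−05:00.
15:00 UTC − 5h = 10:00 Doreth.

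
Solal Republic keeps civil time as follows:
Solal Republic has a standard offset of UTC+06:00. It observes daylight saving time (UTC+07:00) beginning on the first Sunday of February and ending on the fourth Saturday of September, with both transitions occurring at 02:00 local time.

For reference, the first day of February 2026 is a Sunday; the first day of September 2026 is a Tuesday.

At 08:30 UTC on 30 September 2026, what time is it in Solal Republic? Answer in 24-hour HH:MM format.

14:30

1 February 2026 is a Sunday, so the first Sunday is February 1.
1 September 2026 is a Tuesday, so the first Saturday is September 5 and the fourth is September 26.
At the standard offset (UTC+06:00), 08:30 UTC + 6h = 14:30 Solal Republic standard time.
The standard-time date in Solal Republic, 30 September 2026, is outside the daylight-saving period (1 February – 26 September), so Solal Republic is on standard time, UTC+06:00.
08:30 UTC + 6h = 14:30 local.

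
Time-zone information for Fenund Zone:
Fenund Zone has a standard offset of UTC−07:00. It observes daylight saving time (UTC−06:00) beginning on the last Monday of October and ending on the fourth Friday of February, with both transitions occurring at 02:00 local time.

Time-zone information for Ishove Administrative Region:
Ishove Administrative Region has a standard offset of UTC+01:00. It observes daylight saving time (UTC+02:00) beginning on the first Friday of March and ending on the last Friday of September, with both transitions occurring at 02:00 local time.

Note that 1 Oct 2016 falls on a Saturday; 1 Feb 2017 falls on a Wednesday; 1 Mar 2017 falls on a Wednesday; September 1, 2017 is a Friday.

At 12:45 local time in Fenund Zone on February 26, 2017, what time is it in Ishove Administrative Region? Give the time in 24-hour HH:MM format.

20:45

1 October 2016 is a Saturday, so Mondays fall on 3, 10, 17, 24, 31; the last is October 31.
1 February 2017 is a Wednesday, so the first Friday is February 3 and the fourth is February 24.
February 26, 2017 does not fall between 31 October 2016 and 24 February 2017, so daylight saving is not in effect and Fenund Zone is at UTC−07:00.
12:45 Fenund Zone + 7h = 19:45 UTC.
1 March 2017 is a Wednesday, so the first Friday is March 3.
1 September 2017 is a Friday, so Fridays fall on 1, 8, 15, 22, 29; the last is September 29.
At the standard offset (UTC+01:00), 19:45 UTC + 1h = 20:45 Ishove Administrative Region standard time.
Daylight saving runs 3 March – 29 September; the standard-time date in Ishove Administrative Region, February 26, 2017, is outside that window, so Ishove Administrative Region is on standard time at UTC+01:00.
19:45 UTC + 1h = 20:45 Ishove Administrative Region.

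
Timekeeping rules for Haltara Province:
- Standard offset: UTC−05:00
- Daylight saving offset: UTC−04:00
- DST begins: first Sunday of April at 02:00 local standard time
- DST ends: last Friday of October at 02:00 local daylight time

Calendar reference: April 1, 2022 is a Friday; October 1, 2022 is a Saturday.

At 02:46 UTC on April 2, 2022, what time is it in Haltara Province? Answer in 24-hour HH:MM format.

21:46

1 April 2022 is a Friday, so the first Sunday is April 3.
1 October 2022 is a Saturday, so Fridays fall on 7, 14, 21, 28; the last is October 28.
At the standard offset (UTC−05:00), 02:46 UTC − 5h = 21:46 Haltara Province standard time (rolling into the previous day, 1 April 2022).
The standard-time date in Haltara Province, April 1, 2022, is outside the daylight-saving period (3 April – 28 October), so Haltara Province is on standard time, UTC−05:00.
02:46 UTC − 5h = 21:46 local (rolling into the previous day, 1 April 2022).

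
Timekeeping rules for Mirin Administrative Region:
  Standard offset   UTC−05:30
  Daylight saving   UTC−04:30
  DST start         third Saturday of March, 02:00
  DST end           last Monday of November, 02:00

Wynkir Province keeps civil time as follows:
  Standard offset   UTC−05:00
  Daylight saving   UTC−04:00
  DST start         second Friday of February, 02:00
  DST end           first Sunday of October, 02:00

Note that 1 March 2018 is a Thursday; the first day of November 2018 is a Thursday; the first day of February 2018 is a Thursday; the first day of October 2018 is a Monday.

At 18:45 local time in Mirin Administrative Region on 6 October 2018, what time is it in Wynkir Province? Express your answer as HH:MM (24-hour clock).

1 March 2018 is a Thursday, so the first Saturday is March 3 and the third is March 17.
1 November 2018 is a Thursday, so Mondays fall on 5, 12, 19, 26; the last is November 26.
Daylight saving runs 17 March – 26 November; 6 October 2018 is inside that window, so Mirin Administrative Region is at UTC−04:30.
18:45 Mirin Administrative Region + 4h30m = 23:15 UTC.
1 February 2018 is a Thursday, so the first Friday is February 2 and the second is February 9.
1 October 2018 is a Monday, so the first Sunday is October 7.
At the standard offset (UTC−05:00), 23:15 UTC − 5h = 18:15 Wynkir Province standard time.
Daylight saving runs 9 February – 7 October; the standard-time date in Wynkir Province, 6 October 2018, is inside that window, so Wynkir Province is at UTC−04:00.
23:15 UTC − 4h = 19:15 Wynkir Province.

19:15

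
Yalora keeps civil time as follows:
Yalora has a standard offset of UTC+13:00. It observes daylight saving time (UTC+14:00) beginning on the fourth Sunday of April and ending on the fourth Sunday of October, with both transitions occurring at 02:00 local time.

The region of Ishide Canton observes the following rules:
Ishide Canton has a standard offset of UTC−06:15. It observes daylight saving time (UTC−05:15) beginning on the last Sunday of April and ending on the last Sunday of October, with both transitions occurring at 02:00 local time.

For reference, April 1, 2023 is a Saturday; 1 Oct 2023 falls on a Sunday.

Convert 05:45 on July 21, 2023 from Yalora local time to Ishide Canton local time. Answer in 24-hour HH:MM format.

1 April 2023 is a Saturday, so the first Sunday is April 2 and the fourth is April 23.
1 October 2023 is a Sunday, so the first Sunday is October 1 and the fourth is October 22.
July 21, 2023 falls between 23 April and 22 October, so daylight saving is in effect and Yalora is at UTC+14:00.
05:45 Yalora − 14h = 15:45 UTC (rolling into the previous day, 20 July 2023).
1 April 2023 is a Saturday, so Sundays fall on 2, 9, 16, 23, 30; the last is April 30.
1 October 2023 is a Sunday, so Sundays fall on 1, 8, 15, 22, 29; the last is October 29.
At the standard offset (UTC−06:15), 15:45 UTC − 6h15m = 09:30 Ishide Canton standard time.
The standard-time date in Ishide Canton, July 20, 2023, lies within the daylight-saving period (30 April – 29 October), so Ishide Canton is on daylight time, UTC−05:15.
15:45 UTC − 5h15m = 10:30 Ishide Canton.

10:30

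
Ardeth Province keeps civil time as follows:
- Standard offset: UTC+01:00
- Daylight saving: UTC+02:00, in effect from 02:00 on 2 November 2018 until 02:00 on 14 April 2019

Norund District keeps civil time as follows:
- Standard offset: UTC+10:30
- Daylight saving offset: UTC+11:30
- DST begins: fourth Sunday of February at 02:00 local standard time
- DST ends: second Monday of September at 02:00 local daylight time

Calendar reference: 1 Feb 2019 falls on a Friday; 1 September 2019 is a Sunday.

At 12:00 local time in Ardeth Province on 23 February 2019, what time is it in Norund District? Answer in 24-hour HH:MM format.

20:30

23 February 2019 falls between 2 November 2018 and 14 April 2019, so daylight saving is in effect and Ardeth Province is at UTC+02:00.
12:00 Ardeth Province − 2h = 10:00 UTC.
1 February 2019 is a Friday, so the first Sunday is February 3 and the fourth is February 24.
1 September 2019 is a Sunday, so the first Monday is September 2 and the second is September 9.
At the standard offset (UTC+10:30), 10:00 UTC + 10h30m = 20:30 Norund District standard time.
The standard-time date in Norund District, 23 February 2019, does not fall between 24 February and 9 September, so daylight saving is not in effect and Norund District is at UTC+10:30.
10:00 UTC + 10h30m = 20:30 Norund District.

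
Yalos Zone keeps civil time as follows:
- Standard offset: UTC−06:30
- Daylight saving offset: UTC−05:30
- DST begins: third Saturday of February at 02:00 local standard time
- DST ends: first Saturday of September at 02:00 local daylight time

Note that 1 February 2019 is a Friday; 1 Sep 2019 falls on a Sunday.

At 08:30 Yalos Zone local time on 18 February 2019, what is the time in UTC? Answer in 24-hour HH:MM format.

1 February 2019 is a Friday, so the first Saturday is February 2 and the third is February 16.
1 September 2019 is a Sunday, so the first Saturday is September 7.
Daylight saving runs 16 February – 7 September; 18 February 2019 is inside that window, so Yalos Zone is at UTC−05:30.
08:30 local + 5h30m = 14:00 UTC.

14:00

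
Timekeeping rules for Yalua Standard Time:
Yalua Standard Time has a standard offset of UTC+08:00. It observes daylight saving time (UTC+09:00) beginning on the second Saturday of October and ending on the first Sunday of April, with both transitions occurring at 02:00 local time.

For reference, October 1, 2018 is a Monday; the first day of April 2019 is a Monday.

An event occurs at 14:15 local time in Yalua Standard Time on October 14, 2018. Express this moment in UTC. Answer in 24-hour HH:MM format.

1 October 2018 is a Monday, so the first Saturday is October 6 and the second is October 13.
1 April 2019 is a Monday, so the first Sunday is April 7.
October 14, 2018 falls between 13 October 2018 and 7 April 2019, so daylight saving is in effect and Yalua Standard Time is at UTC+09:00.
14:15 local − 9h = 05:15 UTC.

05:15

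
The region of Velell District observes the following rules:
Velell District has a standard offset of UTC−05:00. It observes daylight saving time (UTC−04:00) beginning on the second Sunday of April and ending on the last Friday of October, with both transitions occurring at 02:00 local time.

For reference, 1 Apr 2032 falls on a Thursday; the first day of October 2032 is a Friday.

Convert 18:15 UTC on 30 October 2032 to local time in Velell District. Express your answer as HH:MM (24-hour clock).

13:15

1 April 2032 is a Thursday, so the first Sunday is April 4 and the second is April 11.
1 October 2032 is a Friday, so Fridays fall on 1, 8, 15, 22, 29; the last is October 29.
At the standard offset (UTC−05:00), 18:15 UTC − 5h = 13:15 Velell District standard time.
The standard-time date in Velell District, 30 October 2032, does not fall between 11 April and 29 October, so daylight saving is not in effect and Velell District is at UTC−05:00.
18:15 UTC − 5h = 13:15 local.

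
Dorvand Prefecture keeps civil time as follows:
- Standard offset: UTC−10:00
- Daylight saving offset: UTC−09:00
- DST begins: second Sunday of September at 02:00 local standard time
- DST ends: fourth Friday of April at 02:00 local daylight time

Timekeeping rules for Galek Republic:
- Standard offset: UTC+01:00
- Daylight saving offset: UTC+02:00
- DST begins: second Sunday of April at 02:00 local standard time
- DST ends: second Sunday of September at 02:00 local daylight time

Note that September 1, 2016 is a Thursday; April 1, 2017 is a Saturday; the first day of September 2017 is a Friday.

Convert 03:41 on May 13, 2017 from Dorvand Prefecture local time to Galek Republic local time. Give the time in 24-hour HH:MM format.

15:41

1 September 2016 is a Thursday, so the first Sunday is September 4 and the second is September 11.
1 April 2017 is a Saturday, so the first Friday is April 7 and the fourth is April 28.
May 13, 2017 does not fall between 11 September 2016 and 28 April 2017, so daylight saving is not in effect and Dorvand Prefecture is at UTC−10:00.
03:41 Dorvand Prefecture + 10h = 13:41 UTC.
1 April 2017 is a Saturday, so the first Sunday is April 2 and the second is April 9.
1 September 2017 is a Friday, so the first Sunday is September 3 and the second is September 10.
At the standard offset (UTC+01:00), 13:41 UTC + 1h = 14:41 Galek Republic standard time.
Daylight saving runs 9 April – 10 September; the standard-time date in Galek Republic, May 13, 2017, is inside that window, so Galek Republic is at UTC+02:00.
13:41 UTC + 2h = 15:41 Galek Republic.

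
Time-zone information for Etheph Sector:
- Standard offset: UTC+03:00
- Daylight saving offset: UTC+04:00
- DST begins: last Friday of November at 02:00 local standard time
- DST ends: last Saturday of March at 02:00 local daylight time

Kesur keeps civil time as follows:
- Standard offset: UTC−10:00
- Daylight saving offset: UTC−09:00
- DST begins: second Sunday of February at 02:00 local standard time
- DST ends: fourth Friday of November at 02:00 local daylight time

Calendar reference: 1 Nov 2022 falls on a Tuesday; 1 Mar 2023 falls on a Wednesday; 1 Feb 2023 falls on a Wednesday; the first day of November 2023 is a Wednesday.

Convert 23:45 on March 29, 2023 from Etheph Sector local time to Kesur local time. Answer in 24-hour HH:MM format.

1 November 2022 is a Tuesday, so Fridays fall on 4, 11, 18, 25; the last is November 25.
1 March 2023 is a Wednesday, so Saturdays fall on 4, 11, 18, 25; the last is March 25.
Daylight saving runs 25 November 2022 – 25 March 2023; March 29, 2023 is outside that window, so Etheph Sector is on standard time at UTC+03:00.
23:45 Etheph Sector − 3h = 20:45 UTC.
1 February 2023 is a Wednesday, so the first Sunday is February 5 and the second is February 12.
1 November 2023 is a Wednesday, so the first Friday is November 3 and the fourth is November 24.
At the standard offset (UTC−10:00), 20:45 UTC − 10h = 10:45 Kesur standard time.
The standard-time date in Kesur, March 29, 2023, falls between 12 February and 24 November, so daylight saving is in effect and Kesur is at UTC−09:00.
20:45 UTC − 9h = 11:45 Kesur.

11:45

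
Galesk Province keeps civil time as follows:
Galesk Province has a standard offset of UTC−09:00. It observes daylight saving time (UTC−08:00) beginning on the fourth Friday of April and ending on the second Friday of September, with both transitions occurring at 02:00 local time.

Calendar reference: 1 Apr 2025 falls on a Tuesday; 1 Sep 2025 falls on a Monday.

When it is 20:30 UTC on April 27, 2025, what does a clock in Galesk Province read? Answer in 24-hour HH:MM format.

12:30

1 April 2025 is a Tuesday, so the first Friday is April 4 and the fourth is April 25.
1 September 2025 is a Monday, so the first Friday is September 5 and the second is September 12.
At the standard offset (UTC−09:00), 20:30 UTC − 9h = 11:30 Galesk Province standard time.
The standard-time date in Galesk Province, April 27, 2025, lies within the daylight-saving period (25 April – 12 September), so Galesk Province is on daylight time, UTC−08:00.
20:30 UTC − 8h = 12:30 local.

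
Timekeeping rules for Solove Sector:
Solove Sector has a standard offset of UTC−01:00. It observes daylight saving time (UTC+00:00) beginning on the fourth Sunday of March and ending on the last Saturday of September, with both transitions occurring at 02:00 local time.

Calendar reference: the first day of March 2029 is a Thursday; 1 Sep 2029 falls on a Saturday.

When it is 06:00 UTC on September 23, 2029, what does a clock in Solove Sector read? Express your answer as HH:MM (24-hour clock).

1 March 2029 is a Thursday, so the first Sunday is March 4 and the fourth is March 25.
1 September 2029 is a Saturday, so Saturdays fall on 1, 8, 15, 22, 29; the last is September 29.
At the standard offset (UTC−01:00), 06:00 UTC − 1h = 05:00 Solove Sector standard time.
The standard-time date in Solove Sector, September 23, 2029, falls between 25 March and 29 September, so daylight saving is in effect and Solove Sector is at UTC+00:00.
06:00 UTC + 0h = 06:00 local.

06:00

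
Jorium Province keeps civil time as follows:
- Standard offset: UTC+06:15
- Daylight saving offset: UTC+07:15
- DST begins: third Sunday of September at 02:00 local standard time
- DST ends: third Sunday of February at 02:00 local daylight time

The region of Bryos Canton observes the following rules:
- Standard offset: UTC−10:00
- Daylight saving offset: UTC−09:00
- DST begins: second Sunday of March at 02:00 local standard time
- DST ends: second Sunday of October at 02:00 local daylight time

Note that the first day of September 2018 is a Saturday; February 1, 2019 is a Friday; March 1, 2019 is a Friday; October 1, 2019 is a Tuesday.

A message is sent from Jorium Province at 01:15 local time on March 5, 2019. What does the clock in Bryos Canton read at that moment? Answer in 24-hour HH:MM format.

1 September 2018 is a Saturday, so the first Sunday is September 2 and the third is September 16.
1 February 2019 is a Friday, so the first Sunday is February 3 and the third is February 17.
March 5, 2019 does not fall between 16 September 2018 and 17 February 2019, so daylight saving is not in effect and Jorium Province is at UTC+06:15.
01:15 Jorium Province − 6h15m = 19:00 UTC (rolling into the previous day, 4 March 2019).
1 March 2019 is a Friday, so the first Sunday is March 3 and the second is March 10.
1 October 2019 is a Tuesday, so the first Sunday is October 6 and the second is October 13.
At the standard offset (UTC−10:00), 19:00 UTC − 10h = 09:00 Bryos Canton standard time.
The standard-time date in Bryos Canton, March 4, 2019, does not fall between 10 March and 13 October, so daylight saving is not in effect and Bryos Canton is at UTC−10:00.
19:00 UTC − 10h = 09:00 Bryos Canton.

09:00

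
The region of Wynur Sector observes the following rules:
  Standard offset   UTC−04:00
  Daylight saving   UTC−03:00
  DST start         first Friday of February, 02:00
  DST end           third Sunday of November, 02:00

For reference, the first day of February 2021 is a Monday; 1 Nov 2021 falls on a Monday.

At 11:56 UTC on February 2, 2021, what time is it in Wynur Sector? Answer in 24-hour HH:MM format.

07:56

1 February 2021 is a Monday, so the first Friday is February 5.
1 November 2021 is a Monday, so the first Sunday is November 7 and the third is November 21.
At the standard offset (UTC−04:00), 11:56 UTC − 4h = 07:56 Wynur Sector standard time.
The standard-time date in Wynur Sector, February 2, 2021, is outside the daylight-saving period (5 February – 21 November), so Wynur Sector is on standard time, UTC−04:00.
11:56 UTC − 4h = 07:56 local.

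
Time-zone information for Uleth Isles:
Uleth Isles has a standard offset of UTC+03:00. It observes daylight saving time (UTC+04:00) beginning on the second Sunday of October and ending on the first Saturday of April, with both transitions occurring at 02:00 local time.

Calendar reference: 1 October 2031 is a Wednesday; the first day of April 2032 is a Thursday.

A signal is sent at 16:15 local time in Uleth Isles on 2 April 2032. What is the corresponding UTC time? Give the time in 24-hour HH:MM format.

1 October 2031 is a Wednesday, so the first Sunday is October 5 and the second is October 12.
1 April 2032 is a Thursday, so the first Saturday is April 3.
Daylight saving runs 12 October 2031 – 3 April 2032; 2 April 2032 is inside that window, so Uleth Isles is at UTC+04:00.
16:15 local − 4h = 12:15 UTC.

12:15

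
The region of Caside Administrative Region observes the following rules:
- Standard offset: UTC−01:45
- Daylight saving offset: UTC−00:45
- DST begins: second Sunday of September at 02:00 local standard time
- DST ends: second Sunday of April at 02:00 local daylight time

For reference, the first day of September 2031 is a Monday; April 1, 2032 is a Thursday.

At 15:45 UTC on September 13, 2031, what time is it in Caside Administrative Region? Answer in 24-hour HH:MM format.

1 September 2031 is a Monday, so the first Sunday is September 7 and the second is September 14.
1 April 2032 is a Thursday, so the first Sunday is April 4 and the second is April 11.
At the standard offset (UTC−01:45), 15:45 UTC − 1h45m = 14:00 Caside Administrative Region standard time.
Daylight saving runs 14 September 2031 – 11 April 2032; the standard-time date in Caside Administrative Region, September 13, 2031, is outside that window, so Caside Administrative Region is on standard time at UTC−01:45.
15:45 UTC − 1h45m = 14:00 local.

14:00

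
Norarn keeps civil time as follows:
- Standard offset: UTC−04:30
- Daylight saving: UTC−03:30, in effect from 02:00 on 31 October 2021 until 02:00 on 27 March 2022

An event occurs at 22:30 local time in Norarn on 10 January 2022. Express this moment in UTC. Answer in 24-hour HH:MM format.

02:00

10 January 2022 lies within the daylight-saving period (31 October 2021 – 27 March 2022), so Norarn is on daylight time, UTC−03:30.
22:30 local + 3h30m = 02:00 UTC (rolling into the next day, 11 January 2022).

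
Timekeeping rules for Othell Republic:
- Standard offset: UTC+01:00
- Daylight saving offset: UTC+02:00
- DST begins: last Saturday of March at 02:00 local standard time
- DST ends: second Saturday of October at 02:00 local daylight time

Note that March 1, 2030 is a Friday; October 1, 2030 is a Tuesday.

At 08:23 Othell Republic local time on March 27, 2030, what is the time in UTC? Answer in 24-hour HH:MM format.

1 March 2030 is a Friday, so Saturdays fall on 2, 9, 16, 23, 30; the last is March 30.
1 October 2030 is a Tuesday, so the first Saturday is October 5 and the second is October 12.
March 27, 2030 does not fall between 30 March and 12 October, so daylight saving is not in effect and Othell Republic is at UTC+01:00.
08:23 local − 1h = 07:23 UTC.

07:23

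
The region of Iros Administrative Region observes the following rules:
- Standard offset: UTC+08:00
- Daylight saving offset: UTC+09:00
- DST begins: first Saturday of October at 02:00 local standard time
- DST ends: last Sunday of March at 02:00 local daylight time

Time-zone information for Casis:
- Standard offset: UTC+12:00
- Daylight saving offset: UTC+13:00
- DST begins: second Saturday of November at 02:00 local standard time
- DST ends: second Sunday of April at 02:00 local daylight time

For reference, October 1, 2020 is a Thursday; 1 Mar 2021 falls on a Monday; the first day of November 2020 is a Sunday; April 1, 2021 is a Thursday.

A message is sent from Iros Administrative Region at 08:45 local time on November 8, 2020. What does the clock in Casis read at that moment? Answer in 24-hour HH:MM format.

11:45

1 October 2020 is a Thursday, so the first Saturday is October 3.
1 March 2021 is a Monday, so Sundays fall on 7, 14, 21, 28; the last is March 28.
Daylight saving runs 3 October 2020 – 28 March 2021; November 8, 2020 is inside that window, so Iros Administrative Region is at UTC+09:00.
08:45 Iros Administrative Region − 9h = 23:45 UTC (rolling into the previous day, 7 November 2020).
1 November 2020 is a Sunday, so the first Saturday is November 7 and the second is November 14.
1 April 2021 is a Thursday, so the first Sunday is April 4 and the second is April 11.
At the standard offset (UTC+12:00), 23:45 UTC + 12h = 11:45 Casis standard time (rolling into the next day, 8 November 2020).
The standard-time date in Casis, November 8, 2020, is outside the daylight-saving period (14 November 2020 – 11 April 2021), so Casis is on standard time, UTC+12:00.
23:45 UTC + 12h = 11:45 Casis (rolling into the next day, 8 November 2020).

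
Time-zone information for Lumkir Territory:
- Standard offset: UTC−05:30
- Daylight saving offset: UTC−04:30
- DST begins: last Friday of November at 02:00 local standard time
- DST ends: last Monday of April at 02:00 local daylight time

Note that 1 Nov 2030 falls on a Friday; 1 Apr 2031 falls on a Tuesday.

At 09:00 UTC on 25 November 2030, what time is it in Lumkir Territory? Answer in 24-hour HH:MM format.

1 November 2030 is a Friday, so Fridays fall on 1, 8, 15, 22, 29; the last is November 29.
1 April 2031 is a Tuesday, so Mondays fall on 7, 14, 21, 28; the last is April 28.
At the standard offset (UTC−05:30), 09:00 UTC − 5h30m = 03:30 Lumkir Territory standard time.
The standard-time date in Lumkir Territory, 25 November 2030, is outside the daylight-saving period (29 November 2030 – 28 April 2031), so Lumkir Territory is on standard time, UTC−05:30.
09:00 UTC − 5h30m = 03:30 local.

03:30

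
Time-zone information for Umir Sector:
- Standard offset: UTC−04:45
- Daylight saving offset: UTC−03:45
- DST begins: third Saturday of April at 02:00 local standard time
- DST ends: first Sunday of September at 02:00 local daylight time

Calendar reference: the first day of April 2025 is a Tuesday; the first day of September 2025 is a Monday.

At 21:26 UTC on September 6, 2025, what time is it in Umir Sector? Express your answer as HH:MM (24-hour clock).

1 April 2025 is a Tuesday, so the first Saturday is April 5 and the third is April 19.
1 September 2025 is a Monday, so the first Sunday is September 7.
At the standard offset (UTC−04:45), 21:26 UTC − 4h45m = 16:41 Umir Sector standard time.
The standard-time date in Umir Sector, September 6, 2025, falls between 19 April and 7 September, so daylight saving is in effect and Umir Sector is at UTC−03:45.
21:26 UTC − 3h45m = 17:41 local.

17:41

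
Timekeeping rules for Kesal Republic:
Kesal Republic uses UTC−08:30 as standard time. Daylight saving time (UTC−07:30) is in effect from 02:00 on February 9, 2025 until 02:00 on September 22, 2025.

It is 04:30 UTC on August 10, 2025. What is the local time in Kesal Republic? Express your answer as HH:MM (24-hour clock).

At the standard offset (UTC−08:30), 04:30 UTC − 8h30m = 20:00 Kesal Republic standard time (rolling into the previous day, 9 August 2025).
The standard-time date in Kesal Republic, August 9, 2025, falls between 9 February and 22 September, so daylight saving is in effect and Kesal Republic is at UTC−07:30.
04:30 UTC − 7h30m = 21:00 local (rolling into the previous day, 9 August 2025).

21:00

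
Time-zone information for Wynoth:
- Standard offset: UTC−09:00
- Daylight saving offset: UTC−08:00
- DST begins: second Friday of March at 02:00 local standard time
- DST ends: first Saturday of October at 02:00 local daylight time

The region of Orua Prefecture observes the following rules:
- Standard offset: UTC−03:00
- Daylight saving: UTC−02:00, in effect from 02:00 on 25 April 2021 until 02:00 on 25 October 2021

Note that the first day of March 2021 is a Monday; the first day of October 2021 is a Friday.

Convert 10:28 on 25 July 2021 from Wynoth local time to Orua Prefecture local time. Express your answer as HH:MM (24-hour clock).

16:28

1 March 2021 is a Monday, so the first Friday is March 5 and the second is March 12.
1 October 2021 is a Friday, so the first Saturday is October 2.
25 July 2021 lies within the daylight-saving period (12 March – 2 October), so Wynoth is on daylight time, UTC−08:00.
10:28 Wynoth + 8h = 18:28 UTC.
At the standard offset (UTC−03:00), 18:28 UTC − 3h = 15:28 Orua Prefecture standard time.
Daylight saving runs 25 April – 25 October; the standard-time date in Orua Prefecture, 25 July 2021, is inside that window, so Orua Prefecture is at UTC−02:00.
18:28 UTC − 2h = 16:28 Orua Prefecture.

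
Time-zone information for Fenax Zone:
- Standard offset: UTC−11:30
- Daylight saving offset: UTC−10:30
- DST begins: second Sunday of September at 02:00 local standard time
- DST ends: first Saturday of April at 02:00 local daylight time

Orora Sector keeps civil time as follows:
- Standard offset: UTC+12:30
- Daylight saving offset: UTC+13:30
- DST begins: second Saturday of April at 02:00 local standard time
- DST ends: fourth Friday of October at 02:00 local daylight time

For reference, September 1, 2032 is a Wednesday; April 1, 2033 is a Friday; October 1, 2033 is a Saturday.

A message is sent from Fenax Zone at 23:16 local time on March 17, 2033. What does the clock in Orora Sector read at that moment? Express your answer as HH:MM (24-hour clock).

1 September 2032 is a Wednesday, so the first Sunday is September 5 and the second is September 12.
1 April 2033 is a Friday, so the first Saturday is April 2.
March 17, 2033 falls between 12 September 2032 and 2 April 2033, so daylight saving is in effect and Fenax Zone is at UTC−10:30.
23:16 Fenax Zone + 10h30m = 09:46 UTC (rolling into the next day, 18 March 2033).
1 April 2033 is a Friday, so the first Saturday is April 2 and the second is April 9.
1 October 2033 is a Saturday, so the first Friday is October 7 and the fourth is October 28.
At the standard offset (UTC+12:30), 09:46 UTC + 12h30m = 22:16 Orora Sector standard time.
The standard-time date in Orora Sector, March 18, 2033, does not fall between 9 April and 28 October, so daylight saving is not in effect and Orora Sector is at UTC+12:30.
09:46 UTC + 12h30m = 22:16 Orora Sector.

22:16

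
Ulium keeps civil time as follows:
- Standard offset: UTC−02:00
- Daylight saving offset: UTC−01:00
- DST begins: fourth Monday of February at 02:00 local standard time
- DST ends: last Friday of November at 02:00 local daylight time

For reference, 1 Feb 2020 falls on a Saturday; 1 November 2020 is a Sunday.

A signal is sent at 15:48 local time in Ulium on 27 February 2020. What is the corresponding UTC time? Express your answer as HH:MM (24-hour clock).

16:48

1 February 2020 is a Saturday, so the first Monday is February 3 and the fourth is February 24.
1 November 2020 is a Sunday, so Fridays fall on 6, 13, 20, 27; the last is November 27.
Daylight saving runs 24 February – 27 November; 27 February 2020 is inside that window, so Ulium is at UTC−01:00.
15:48 local + 1h = 16:48 UTC.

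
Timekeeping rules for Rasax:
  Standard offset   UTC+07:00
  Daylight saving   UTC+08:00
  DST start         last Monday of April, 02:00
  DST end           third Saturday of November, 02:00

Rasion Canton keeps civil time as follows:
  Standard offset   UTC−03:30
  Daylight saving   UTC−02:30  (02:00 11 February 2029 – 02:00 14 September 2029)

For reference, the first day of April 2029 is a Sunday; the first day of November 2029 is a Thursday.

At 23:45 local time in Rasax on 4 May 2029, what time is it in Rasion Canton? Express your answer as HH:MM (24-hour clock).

13:15

1 April 2029 is a Sunday, so Mondays fall on 2, 9, 16, 23, 30; the last is April 30.
1 November 2029 is a Thursday, so the first Saturday is November 3 and the third is November 17.
4 May 2029 falls between 30 April and 17 November, so daylight saving is in effect and Rasax is at UTC+08:00.
23:45 Rasax − 8h = 15:45 UTC.
At the standard offset (UTC−03:30), 15:45 UTC − 3h30m = 12:15 Rasion Canton standard time.
The standard-time date in Rasion Canton, 4 May 2029, lies within the daylight-saving period (11 February – 14 September), so Rasion Canton is on daylight time, UTC−02:30.
15:45 UTC − 2h30m = 13:15 Rasion Canton.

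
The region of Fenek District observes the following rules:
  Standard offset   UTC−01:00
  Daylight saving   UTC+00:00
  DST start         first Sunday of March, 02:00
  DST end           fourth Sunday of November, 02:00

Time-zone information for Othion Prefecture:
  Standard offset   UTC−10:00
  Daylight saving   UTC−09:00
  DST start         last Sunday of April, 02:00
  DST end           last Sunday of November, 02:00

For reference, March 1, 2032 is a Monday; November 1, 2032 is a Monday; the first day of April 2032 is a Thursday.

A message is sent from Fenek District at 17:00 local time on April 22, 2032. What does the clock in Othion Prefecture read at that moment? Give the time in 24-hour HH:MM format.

1 March 2032 is a Monday, so the first Sunday is March 7.
1 November 2032 is a Monday, so the first Sunday is November 7 and the fourth is November 28.
April 22, 2032 lies within the daylight-saving period (7 March – 28 November), so Fenek District is on daylight time, UTC+00:00.
17:00 Fenek District − 0h = 17:00 UTC.
1 April 2032 is a Thursday, so Sundays fall on 4, 11, 18, 25; the last is April 25.
1 November 2032 is a Monday, so Sundays fall on 7, 14, 21, 28; the last is November 28.
At the standard offset (UTC−10:00), 17:00 UTC − 10h = 07:00 Othion Prefecture standard time.
Daylight saving runs 25 April – 28 November; the standard-time date in Othion Prefecture, April 22, 2032, is outside that window, so Othion Prefecture is on standard time at UTC−10:00.
17:00 UTC − 10h = 07:00 Othion Prefecture.

07:00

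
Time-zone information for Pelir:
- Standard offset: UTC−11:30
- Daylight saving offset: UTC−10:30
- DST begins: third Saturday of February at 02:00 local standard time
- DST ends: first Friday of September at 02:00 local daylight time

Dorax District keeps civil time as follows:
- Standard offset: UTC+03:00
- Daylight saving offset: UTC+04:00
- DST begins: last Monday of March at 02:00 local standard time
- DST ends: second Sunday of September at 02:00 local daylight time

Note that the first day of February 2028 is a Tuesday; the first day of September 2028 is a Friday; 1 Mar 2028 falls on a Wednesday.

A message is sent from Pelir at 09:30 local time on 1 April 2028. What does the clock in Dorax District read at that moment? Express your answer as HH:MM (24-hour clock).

1 February 2028 is a Tuesday, so the first Saturday is February 5 and the third is February 19.
1 September 2028 is a Friday, so the first Friday is September 1.
Daylight saving runs 19 February – 1 September; 1 April 2028 is inside that window, so Pelir is at UTC−10:30.
09:30 Pelir + 10h30m = 20:00 UTC.
1 March 2028 is a Wednesday, so Mondays fall on 6, 13, 20, 27; the last is March 27.
1 September 2028 is a Friday, so the first Sunday is September 3 and the second is September 10.
At the standard offset (UTC+03:00), 20:00 UTC + 3h = 23:00 Dorax District standard time.
The standard-time date in Dorax District, 1 April 2028, falls between 27 March and 10 September, so daylight saving is in effect and Dorax District is at UTC+04:00.
20:00 UTC + 4h = 00:00 Dorax District (rolling into the next day, 2 April 2028).

00:00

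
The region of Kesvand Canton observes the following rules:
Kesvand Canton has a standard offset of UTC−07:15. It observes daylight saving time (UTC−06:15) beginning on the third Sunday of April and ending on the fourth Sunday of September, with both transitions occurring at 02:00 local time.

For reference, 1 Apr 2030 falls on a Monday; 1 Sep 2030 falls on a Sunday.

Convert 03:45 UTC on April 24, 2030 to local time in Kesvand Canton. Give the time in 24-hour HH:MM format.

1 April 2030 is a Monday, so the first Sunday is April 7 and the third is April 21.
1 September 2030 is a Sunday, so the first Sunday is September 1 and the fourth is September 22.
At the standard offset (UTC−07:15), 03:45 UTC − 7h15m = 20:30 Kesvand Canton standard time (rolling into the previous day, 23 April 2030).
Daylight saving runs 21 April – 22 September; the standard-time date in Kesvand Canton, April 23, 2030, is inside that window, so Kesvand Canton is at UTC−06:15.
03:45 UTC − 6h15m = 21:30 local (rolling into the previous day, 23 April 2030).

21:30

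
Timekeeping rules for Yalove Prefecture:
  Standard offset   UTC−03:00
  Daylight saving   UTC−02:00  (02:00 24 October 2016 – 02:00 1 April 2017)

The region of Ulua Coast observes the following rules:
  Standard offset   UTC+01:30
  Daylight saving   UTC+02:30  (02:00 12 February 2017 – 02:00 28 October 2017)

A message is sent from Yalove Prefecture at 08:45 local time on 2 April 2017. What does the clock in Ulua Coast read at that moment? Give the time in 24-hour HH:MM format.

2 April 2017 is outside the daylight-saving period (24 October 2016 – 1 April 2017), so Yalove Prefecture is on standard time, UTC−03:00.
08:45 Yalove Prefecture + 3h = 11:45 UTC.
At the standard offset (UTC+01:30), 11:45 UTC + 1h30m = 13:15 Ulua Coast standard time.
Daylight saving runs 12 February – 28 October; the standard-time date in Ulua Coast, 2 April 2017, is inside that window, so Ulua Coast is at UTC+02:30.
11:45 UTC + 2h30m = 14:15 Ulua Coast.

14:15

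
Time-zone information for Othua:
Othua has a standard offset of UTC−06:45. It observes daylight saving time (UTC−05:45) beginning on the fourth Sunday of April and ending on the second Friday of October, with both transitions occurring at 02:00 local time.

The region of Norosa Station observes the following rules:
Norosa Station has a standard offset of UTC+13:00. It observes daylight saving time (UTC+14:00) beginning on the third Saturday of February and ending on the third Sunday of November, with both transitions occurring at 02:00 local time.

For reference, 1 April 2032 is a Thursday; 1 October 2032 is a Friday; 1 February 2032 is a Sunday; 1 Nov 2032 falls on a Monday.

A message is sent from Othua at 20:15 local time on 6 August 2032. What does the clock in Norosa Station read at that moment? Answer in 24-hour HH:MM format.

16:00

1 April 2032 is a Thursday, so the first Sunday is April 4 and the fourth is April 25.
1 October 2032 is a Friday, so the first Friday is October 1 and the second is October 8.
Daylight saving runs 25 April – 8 October; 6 August 2032 is inside that window, so Othua is at UTC−05:45.
20:15 Othua + 5h45m = 02:00 UTC (rolling into the next day, 7 August 2032).
1 February 2032 is a Sunday, so the first Saturday is February 7 and the third is February 21.
1 November 2032 is a Monday, so the first Sunday is November 7 and the third is November 21.
At the standard offset (UTC+13:00), 02:00 UTC + 13h = 15:00 Norosa Station standard time.
The standard-time date in Norosa Station, 7 August 2032, lies within the daylight-saving period (21 February – 21 November), so Norosa Station is on daylight time, UTC+14:00.
02:00 UTC + 14h = 16:00 Norosa Station.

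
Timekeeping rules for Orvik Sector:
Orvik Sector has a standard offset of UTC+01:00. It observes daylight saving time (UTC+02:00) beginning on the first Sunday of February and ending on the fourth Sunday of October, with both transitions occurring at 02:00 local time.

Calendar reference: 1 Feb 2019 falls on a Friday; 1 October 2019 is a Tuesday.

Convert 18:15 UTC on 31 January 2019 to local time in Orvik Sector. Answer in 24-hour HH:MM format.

1 February 2019 is a Friday, so the first Sunday is February 3.
1 October 2019 is a Tuesday, so the first Sunday is October 6 and the fourth is October 27.
At the standard offset (UTC+01:00), 18:15 UTC + 1h = 19:15 Orvik Sector standard time.
Daylight saving runs 3 February – 27 October; the standard-time date in Orvik Sector, 31 January 2019, is outside that window, so Orvik Sector is on standard time at UTC+01:00.
18:15 UTC + 1h = 19:15 local.

19:15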